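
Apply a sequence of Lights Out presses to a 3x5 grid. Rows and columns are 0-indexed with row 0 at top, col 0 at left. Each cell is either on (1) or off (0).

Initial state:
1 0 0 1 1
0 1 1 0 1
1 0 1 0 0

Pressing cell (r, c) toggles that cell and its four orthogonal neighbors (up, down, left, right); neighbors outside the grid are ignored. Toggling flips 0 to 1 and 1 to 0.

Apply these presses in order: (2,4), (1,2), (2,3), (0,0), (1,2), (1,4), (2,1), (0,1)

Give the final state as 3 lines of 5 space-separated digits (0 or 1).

After press 1 at (2,4):
1 0 0 1 1
0 1 1 0 0
1 0 1 1 1

After press 2 at (1,2):
1 0 1 1 1
0 0 0 1 0
1 0 0 1 1

After press 3 at (2,3):
1 0 1 1 1
0 0 0 0 0
1 0 1 0 0

After press 4 at (0,0):
0 1 1 1 1
1 0 0 0 0
1 0 1 0 0

After press 5 at (1,2):
0 1 0 1 1
1 1 1 1 0
1 0 0 0 0

After press 6 at (1,4):
0 1 0 1 0
1 1 1 0 1
1 0 0 0 1

After press 7 at (2,1):
0 1 0 1 0
1 0 1 0 1
0 1 1 0 1

After press 8 at (0,1):
1 0 1 1 0
1 1 1 0 1
0 1 1 0 1

Answer: 1 0 1 1 0
1 1 1 0 1
0 1 1 0 1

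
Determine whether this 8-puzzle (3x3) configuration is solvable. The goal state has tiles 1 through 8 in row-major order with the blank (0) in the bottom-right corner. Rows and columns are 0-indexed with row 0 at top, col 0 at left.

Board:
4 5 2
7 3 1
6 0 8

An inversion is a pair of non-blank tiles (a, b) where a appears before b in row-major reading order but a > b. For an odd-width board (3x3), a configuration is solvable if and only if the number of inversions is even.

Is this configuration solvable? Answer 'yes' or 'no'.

Inversions (pairs i<j in row-major order where tile[i] > tile[j] > 0): 11
11 is odd, so the puzzle is not solvable.

Answer: no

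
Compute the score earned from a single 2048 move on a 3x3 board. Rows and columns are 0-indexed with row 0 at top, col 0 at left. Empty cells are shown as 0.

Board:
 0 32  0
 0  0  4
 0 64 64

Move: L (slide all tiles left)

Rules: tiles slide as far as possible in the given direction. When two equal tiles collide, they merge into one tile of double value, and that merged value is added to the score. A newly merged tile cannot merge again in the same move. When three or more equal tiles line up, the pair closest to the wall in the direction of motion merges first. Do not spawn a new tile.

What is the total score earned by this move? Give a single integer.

Answer: 128

Derivation:
Slide left:
row 0: [0, 32, 0] -> [32, 0, 0]  score +0 (running 0)
row 1: [0, 0, 4] -> [4, 0, 0]  score +0 (running 0)
row 2: [0, 64, 64] -> [128, 0, 0]  score +128 (running 128)
Board after move:
 32   0   0
  4   0   0
128   0   0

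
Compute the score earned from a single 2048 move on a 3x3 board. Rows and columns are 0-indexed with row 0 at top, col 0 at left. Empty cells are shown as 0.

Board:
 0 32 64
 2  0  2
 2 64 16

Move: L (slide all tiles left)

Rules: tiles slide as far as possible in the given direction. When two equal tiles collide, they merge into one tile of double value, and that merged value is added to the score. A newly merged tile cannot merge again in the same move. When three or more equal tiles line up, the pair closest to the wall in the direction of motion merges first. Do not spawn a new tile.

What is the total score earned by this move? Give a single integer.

Answer: 4

Derivation:
Slide left:
row 0: [0, 32, 64] -> [32, 64, 0]  score +0 (running 0)
row 1: [2, 0, 2] -> [4, 0, 0]  score +4 (running 4)
row 2: [2, 64, 16] -> [2, 64, 16]  score +0 (running 4)
Board after move:
32 64  0
 4  0  0
 2 64 16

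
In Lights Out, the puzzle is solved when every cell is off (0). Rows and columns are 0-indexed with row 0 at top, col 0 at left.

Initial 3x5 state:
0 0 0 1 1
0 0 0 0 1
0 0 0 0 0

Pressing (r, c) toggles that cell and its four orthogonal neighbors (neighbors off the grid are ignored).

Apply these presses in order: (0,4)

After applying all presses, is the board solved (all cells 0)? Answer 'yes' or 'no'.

Answer: yes

Derivation:
After press 1 at (0,4):
0 0 0 0 0
0 0 0 0 0
0 0 0 0 0

Lights still on: 0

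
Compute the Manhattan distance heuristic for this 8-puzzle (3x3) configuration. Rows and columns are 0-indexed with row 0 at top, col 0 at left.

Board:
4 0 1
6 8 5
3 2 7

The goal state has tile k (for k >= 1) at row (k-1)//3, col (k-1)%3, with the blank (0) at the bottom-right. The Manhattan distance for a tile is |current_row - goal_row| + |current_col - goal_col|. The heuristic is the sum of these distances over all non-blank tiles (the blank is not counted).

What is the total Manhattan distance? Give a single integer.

Tile 4: at (0,0), goal (1,0), distance |0-1|+|0-0| = 1
Tile 1: at (0,2), goal (0,0), distance |0-0|+|2-0| = 2
Tile 6: at (1,0), goal (1,2), distance |1-1|+|0-2| = 2
Tile 8: at (1,1), goal (2,1), distance |1-2|+|1-1| = 1
Tile 5: at (1,2), goal (1,1), distance |1-1|+|2-1| = 1
Tile 3: at (2,0), goal (0,2), distance |2-0|+|0-2| = 4
Tile 2: at (2,1), goal (0,1), distance |2-0|+|1-1| = 2
Tile 7: at (2,2), goal (2,0), distance |2-2|+|2-0| = 2
Sum: 1 + 2 + 2 + 1 + 1 + 4 + 2 + 2 = 15

Answer: 15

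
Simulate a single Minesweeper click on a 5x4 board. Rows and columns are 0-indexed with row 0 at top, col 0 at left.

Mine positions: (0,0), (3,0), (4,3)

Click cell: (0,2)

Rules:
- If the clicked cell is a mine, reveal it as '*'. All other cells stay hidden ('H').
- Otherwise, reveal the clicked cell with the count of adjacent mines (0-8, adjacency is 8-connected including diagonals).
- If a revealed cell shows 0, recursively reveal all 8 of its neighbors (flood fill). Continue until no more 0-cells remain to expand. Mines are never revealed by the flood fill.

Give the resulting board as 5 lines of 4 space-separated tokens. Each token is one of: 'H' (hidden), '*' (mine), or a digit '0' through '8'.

H 1 0 0
H 1 0 0
H 1 0 0
H 1 1 1
H H H H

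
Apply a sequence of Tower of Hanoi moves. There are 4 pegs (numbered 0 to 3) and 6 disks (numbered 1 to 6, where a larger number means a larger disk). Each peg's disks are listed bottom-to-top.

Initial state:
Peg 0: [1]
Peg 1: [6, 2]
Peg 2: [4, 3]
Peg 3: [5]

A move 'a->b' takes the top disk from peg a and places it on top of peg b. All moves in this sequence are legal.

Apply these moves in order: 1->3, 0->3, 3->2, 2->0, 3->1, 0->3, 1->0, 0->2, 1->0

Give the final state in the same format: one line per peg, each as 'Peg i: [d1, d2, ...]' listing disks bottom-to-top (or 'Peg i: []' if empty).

Answer: Peg 0: [6]
Peg 1: []
Peg 2: [4, 3, 2]
Peg 3: [5, 1]

Derivation:
After move 1 (1->3):
Peg 0: [1]
Peg 1: [6]
Peg 2: [4, 3]
Peg 3: [5, 2]

After move 2 (0->3):
Peg 0: []
Peg 1: [6]
Peg 2: [4, 3]
Peg 3: [5, 2, 1]

After move 3 (3->2):
Peg 0: []
Peg 1: [6]
Peg 2: [4, 3, 1]
Peg 3: [5, 2]

After move 4 (2->0):
Peg 0: [1]
Peg 1: [6]
Peg 2: [4, 3]
Peg 3: [5, 2]

After move 5 (3->1):
Peg 0: [1]
Peg 1: [6, 2]
Peg 2: [4, 3]
Peg 3: [5]

After move 6 (0->3):
Peg 0: []
Peg 1: [6, 2]
Peg 2: [4, 3]
Peg 3: [5, 1]

After move 7 (1->0):
Peg 0: [2]
Peg 1: [6]
Peg 2: [4, 3]
Peg 3: [5, 1]

After move 8 (0->2):
Peg 0: []
Peg 1: [6]
Peg 2: [4, 3, 2]
Peg 3: [5, 1]

After move 9 (1->0):
Peg 0: [6]
Peg 1: []
Peg 2: [4, 3, 2]
Peg 3: [5, 1]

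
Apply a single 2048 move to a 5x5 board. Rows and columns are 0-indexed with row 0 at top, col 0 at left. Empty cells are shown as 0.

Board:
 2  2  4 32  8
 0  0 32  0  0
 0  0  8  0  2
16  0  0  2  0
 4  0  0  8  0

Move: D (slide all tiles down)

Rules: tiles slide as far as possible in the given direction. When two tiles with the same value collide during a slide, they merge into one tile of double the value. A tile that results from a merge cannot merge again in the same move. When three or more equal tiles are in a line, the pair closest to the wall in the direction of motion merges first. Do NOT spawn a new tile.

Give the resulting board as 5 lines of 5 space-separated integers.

Slide down:
col 0: [2, 0, 0, 16, 4] -> [0, 0, 2, 16, 4]
col 1: [2, 0, 0, 0, 0] -> [0, 0, 0, 0, 2]
col 2: [4, 32, 8, 0, 0] -> [0, 0, 4, 32, 8]
col 3: [32, 0, 0, 2, 8] -> [0, 0, 32, 2, 8]
col 4: [8, 0, 2, 0, 0] -> [0, 0, 0, 8, 2]

Answer:  0  0  0  0  0
 0  0  0  0  0
 2  0  4 32  0
16  0 32  2  8
 4  2  8  8  2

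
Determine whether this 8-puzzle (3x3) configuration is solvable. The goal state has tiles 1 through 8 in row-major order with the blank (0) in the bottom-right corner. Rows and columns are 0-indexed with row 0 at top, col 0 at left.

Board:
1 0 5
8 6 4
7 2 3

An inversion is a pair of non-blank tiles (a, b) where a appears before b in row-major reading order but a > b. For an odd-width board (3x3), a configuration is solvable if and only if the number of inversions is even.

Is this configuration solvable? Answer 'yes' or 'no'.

Inversions (pairs i<j in row-major order where tile[i] > tile[j] > 0): 15
15 is odd, so the puzzle is not solvable.

Answer: no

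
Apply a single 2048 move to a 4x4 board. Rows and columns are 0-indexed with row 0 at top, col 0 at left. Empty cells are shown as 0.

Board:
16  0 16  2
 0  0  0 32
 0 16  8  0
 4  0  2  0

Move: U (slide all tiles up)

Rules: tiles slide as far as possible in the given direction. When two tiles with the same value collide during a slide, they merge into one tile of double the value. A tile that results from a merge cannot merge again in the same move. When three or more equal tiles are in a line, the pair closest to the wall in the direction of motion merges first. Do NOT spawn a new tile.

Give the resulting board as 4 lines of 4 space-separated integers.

Answer: 16 16 16  2
 4  0  8 32
 0  0  2  0
 0  0  0  0

Derivation:
Slide up:
col 0: [16, 0, 0, 4] -> [16, 4, 0, 0]
col 1: [0, 0, 16, 0] -> [16, 0, 0, 0]
col 2: [16, 0, 8, 2] -> [16, 8, 2, 0]
col 3: [2, 32, 0, 0] -> [2, 32, 0, 0]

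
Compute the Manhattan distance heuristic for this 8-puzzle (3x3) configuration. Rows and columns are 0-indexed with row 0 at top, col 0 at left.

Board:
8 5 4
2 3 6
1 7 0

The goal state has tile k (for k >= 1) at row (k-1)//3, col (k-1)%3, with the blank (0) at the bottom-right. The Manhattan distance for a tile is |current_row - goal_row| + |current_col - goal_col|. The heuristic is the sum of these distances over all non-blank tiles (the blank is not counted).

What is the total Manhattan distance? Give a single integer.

Tile 8: (0,0)->(2,1) = 3
Tile 5: (0,1)->(1,1) = 1
Tile 4: (0,2)->(1,0) = 3
Tile 2: (1,0)->(0,1) = 2
Tile 3: (1,1)->(0,2) = 2
Tile 6: (1,2)->(1,2) = 0
Tile 1: (2,0)->(0,0) = 2
Tile 7: (2,1)->(2,0) = 1
Sum: 3 + 1 + 3 + 2 + 2 + 0 + 2 + 1 = 14

Answer: 14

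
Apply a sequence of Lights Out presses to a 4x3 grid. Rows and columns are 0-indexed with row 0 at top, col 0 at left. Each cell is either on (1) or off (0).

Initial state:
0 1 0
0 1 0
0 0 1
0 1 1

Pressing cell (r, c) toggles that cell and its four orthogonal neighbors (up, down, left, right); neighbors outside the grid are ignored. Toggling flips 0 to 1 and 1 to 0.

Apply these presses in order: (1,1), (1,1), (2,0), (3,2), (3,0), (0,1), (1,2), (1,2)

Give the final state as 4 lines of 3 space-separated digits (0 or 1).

Answer: 1 0 1
1 0 0
0 1 0
0 1 0

Derivation:
After press 1 at (1,1):
0 0 0
1 0 1
0 1 1
0 1 1

After press 2 at (1,1):
0 1 0
0 1 0
0 0 1
0 1 1

After press 3 at (2,0):
0 1 0
1 1 0
1 1 1
1 1 1

After press 4 at (3,2):
0 1 0
1 1 0
1 1 0
1 0 0

After press 5 at (3,0):
0 1 0
1 1 0
0 1 0
0 1 0

After press 6 at (0,1):
1 0 1
1 0 0
0 1 0
0 1 0

After press 7 at (1,2):
1 0 0
1 1 1
0 1 1
0 1 0

After press 8 at (1,2):
1 0 1
1 0 0
0 1 0
0 1 0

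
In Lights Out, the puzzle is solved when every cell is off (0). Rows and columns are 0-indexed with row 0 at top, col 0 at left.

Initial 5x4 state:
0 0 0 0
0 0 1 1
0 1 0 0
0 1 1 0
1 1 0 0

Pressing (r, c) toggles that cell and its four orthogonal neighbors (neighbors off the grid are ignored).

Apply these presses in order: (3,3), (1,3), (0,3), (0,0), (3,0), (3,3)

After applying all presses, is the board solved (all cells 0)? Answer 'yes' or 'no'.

Answer: no

Derivation:
After press 1 at (3,3):
0 0 0 0
0 0 1 1
0 1 0 1
0 1 0 1
1 1 0 1

After press 2 at (1,3):
0 0 0 1
0 0 0 0
0 1 0 0
0 1 0 1
1 1 0 1

After press 3 at (0,3):
0 0 1 0
0 0 0 1
0 1 0 0
0 1 0 1
1 1 0 1

After press 4 at (0,0):
1 1 1 0
1 0 0 1
0 1 0 0
0 1 0 1
1 1 0 1

After press 5 at (3,0):
1 1 1 0
1 0 0 1
1 1 0 0
1 0 0 1
0 1 0 1

After press 6 at (3,3):
1 1 1 0
1 0 0 1
1 1 0 1
1 0 1 0
0 1 0 0

Lights still on: 11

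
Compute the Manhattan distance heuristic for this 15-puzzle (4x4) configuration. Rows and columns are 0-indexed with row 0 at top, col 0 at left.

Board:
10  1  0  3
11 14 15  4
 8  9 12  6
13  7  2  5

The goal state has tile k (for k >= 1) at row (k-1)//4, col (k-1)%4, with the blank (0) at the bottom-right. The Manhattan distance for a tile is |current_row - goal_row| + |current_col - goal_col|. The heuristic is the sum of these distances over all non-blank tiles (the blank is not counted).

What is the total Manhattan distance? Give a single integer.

Answer: 34

Derivation:
Tile 10: at (0,0), goal (2,1), distance |0-2|+|0-1| = 3
Tile 1: at (0,1), goal (0,0), distance |0-0|+|1-0| = 1
Tile 3: at (0,3), goal (0,2), distance |0-0|+|3-2| = 1
Tile 11: at (1,0), goal (2,2), distance |1-2|+|0-2| = 3
Tile 14: at (1,1), goal (3,1), distance |1-3|+|1-1| = 2
Tile 15: at (1,2), goal (3,2), distance |1-3|+|2-2| = 2
Tile 4: at (1,3), goal (0,3), distance |1-0|+|3-3| = 1
Tile 8: at (2,0), goal (1,3), distance |2-1|+|0-3| = 4
Tile 9: at (2,1), goal (2,0), distance |2-2|+|1-0| = 1
Tile 12: at (2,2), goal (2,3), distance |2-2|+|2-3| = 1
Tile 6: at (2,3), goal (1,1), distance |2-1|+|3-1| = 3
Tile 13: at (3,0), goal (3,0), distance |3-3|+|0-0| = 0
Tile 7: at (3,1), goal (1,2), distance |3-1|+|1-2| = 3
Tile 2: at (3,2), goal (0,1), distance |3-0|+|2-1| = 4
Tile 5: at (3,3), goal (1,0), distance |3-1|+|3-0| = 5
Sum: 3 + 1 + 1 + 3 + 2 + 2 + 1 + 4 + 1 + 1 + 3 + 0 + 3 + 4 + 5 = 34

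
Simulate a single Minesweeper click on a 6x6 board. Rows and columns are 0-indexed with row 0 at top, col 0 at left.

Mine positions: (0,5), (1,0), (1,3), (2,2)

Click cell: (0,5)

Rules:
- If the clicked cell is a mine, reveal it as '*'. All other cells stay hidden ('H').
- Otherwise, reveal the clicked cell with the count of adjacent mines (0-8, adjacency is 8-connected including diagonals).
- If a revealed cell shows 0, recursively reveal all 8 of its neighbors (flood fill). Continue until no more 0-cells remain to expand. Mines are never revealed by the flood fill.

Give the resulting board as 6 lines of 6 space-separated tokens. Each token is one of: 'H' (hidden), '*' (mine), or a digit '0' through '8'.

H H H H H *
H H H H H H
H H H H H H
H H H H H H
H H H H H H
H H H H H H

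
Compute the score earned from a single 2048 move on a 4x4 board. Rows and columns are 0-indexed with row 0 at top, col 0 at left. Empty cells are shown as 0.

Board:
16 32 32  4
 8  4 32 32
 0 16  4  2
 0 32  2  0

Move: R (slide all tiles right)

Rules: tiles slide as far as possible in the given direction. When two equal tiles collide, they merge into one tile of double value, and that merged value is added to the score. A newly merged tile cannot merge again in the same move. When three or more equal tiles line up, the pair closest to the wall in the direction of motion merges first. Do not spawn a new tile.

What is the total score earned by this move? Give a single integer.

Answer: 128

Derivation:
Slide right:
row 0: [16, 32, 32, 4] -> [0, 16, 64, 4]  score +64 (running 64)
row 1: [8, 4, 32, 32] -> [0, 8, 4, 64]  score +64 (running 128)
row 2: [0, 16, 4, 2] -> [0, 16, 4, 2]  score +0 (running 128)
row 3: [0, 32, 2, 0] -> [0, 0, 32, 2]  score +0 (running 128)
Board after move:
 0 16 64  4
 0  8  4 64
 0 16  4  2
 0  0 32  2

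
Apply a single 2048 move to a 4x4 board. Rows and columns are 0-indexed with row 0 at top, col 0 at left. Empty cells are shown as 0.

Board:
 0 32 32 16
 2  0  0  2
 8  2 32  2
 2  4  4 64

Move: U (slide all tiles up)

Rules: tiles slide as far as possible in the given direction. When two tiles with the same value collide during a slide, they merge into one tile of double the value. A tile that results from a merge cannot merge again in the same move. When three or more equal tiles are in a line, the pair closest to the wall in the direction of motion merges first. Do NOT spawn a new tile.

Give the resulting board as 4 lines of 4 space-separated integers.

Answer:  2 32 64 16
 8  2  4  4
 2  4  0 64
 0  0  0  0

Derivation:
Slide up:
col 0: [0, 2, 8, 2] -> [2, 8, 2, 0]
col 1: [32, 0, 2, 4] -> [32, 2, 4, 0]
col 2: [32, 0, 32, 4] -> [64, 4, 0, 0]
col 3: [16, 2, 2, 64] -> [16, 4, 64, 0]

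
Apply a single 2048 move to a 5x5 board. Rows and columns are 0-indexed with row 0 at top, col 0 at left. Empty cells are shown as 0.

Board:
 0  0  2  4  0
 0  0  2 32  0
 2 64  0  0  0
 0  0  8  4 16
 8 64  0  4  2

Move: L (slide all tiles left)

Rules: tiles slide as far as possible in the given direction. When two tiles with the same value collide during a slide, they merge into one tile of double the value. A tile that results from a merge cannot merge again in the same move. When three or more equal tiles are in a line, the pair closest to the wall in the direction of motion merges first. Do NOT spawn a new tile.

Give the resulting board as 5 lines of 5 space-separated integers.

Slide left:
row 0: [0, 0, 2, 4, 0] -> [2, 4, 0, 0, 0]
row 1: [0, 0, 2, 32, 0] -> [2, 32, 0, 0, 0]
row 2: [2, 64, 0, 0, 0] -> [2, 64, 0, 0, 0]
row 3: [0, 0, 8, 4, 16] -> [8, 4, 16, 0, 0]
row 4: [8, 64, 0, 4, 2] -> [8, 64, 4, 2, 0]

Answer:  2  4  0  0  0
 2 32  0  0  0
 2 64  0  0  0
 8  4 16  0  0
 8 64  4  2  0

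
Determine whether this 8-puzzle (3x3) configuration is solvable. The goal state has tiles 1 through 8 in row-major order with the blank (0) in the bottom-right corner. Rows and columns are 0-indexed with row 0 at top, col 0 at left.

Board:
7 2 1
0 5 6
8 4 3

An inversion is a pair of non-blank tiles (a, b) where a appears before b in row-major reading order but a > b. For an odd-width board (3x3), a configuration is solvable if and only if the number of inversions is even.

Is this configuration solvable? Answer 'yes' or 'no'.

Answer: yes

Derivation:
Inversions (pairs i<j in row-major order where tile[i] > tile[j] > 0): 14
14 is even, so the puzzle is solvable.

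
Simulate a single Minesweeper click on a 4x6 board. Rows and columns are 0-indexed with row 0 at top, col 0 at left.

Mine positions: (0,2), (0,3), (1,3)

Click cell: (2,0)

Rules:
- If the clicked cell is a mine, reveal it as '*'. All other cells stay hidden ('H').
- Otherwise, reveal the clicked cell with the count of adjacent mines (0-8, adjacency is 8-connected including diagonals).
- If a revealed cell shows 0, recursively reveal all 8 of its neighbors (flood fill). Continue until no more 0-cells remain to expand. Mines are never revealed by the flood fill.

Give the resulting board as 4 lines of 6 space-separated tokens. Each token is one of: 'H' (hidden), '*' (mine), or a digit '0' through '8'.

0 1 H H 2 0
0 1 3 H 2 0
0 0 1 1 1 0
0 0 0 0 0 0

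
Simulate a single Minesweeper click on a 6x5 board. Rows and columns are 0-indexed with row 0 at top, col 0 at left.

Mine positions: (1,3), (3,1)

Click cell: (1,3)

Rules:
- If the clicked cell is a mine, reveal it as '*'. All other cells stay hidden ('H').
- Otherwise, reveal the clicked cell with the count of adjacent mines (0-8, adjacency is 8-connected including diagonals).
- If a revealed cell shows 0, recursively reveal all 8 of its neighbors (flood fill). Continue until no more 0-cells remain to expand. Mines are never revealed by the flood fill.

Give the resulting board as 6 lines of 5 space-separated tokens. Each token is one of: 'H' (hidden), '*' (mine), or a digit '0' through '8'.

H H H H H
H H H * H
H H H H H
H H H H H
H H H H H
H H H H H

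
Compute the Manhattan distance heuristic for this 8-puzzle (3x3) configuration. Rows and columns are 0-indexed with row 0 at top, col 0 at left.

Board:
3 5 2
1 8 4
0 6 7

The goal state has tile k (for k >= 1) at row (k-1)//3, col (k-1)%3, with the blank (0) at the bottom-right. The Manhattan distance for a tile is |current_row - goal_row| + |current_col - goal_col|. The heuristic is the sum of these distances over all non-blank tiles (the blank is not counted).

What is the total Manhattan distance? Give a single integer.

Answer: 12

Derivation:
Tile 3: (0,0)->(0,2) = 2
Tile 5: (0,1)->(1,1) = 1
Tile 2: (0,2)->(0,1) = 1
Tile 1: (1,0)->(0,0) = 1
Tile 8: (1,1)->(2,1) = 1
Tile 4: (1,2)->(1,0) = 2
Tile 6: (2,1)->(1,2) = 2
Tile 7: (2,2)->(2,0) = 2
Sum: 2 + 1 + 1 + 1 + 1 + 2 + 2 + 2 = 12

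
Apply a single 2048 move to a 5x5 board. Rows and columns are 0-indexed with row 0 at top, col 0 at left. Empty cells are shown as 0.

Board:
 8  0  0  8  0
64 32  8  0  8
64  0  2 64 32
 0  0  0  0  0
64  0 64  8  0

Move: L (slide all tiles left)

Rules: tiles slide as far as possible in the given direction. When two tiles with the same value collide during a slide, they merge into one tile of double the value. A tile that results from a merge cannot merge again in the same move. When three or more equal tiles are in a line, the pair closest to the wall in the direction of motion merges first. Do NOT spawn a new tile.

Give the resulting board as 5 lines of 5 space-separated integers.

Answer:  16   0   0   0   0
 64  32  16   0   0
 64   2  64  32   0
  0   0   0   0   0
128   8   0   0   0

Derivation:
Slide left:
row 0: [8, 0, 0, 8, 0] -> [16, 0, 0, 0, 0]
row 1: [64, 32, 8, 0, 8] -> [64, 32, 16, 0, 0]
row 2: [64, 0, 2, 64, 32] -> [64, 2, 64, 32, 0]
row 3: [0, 0, 0, 0, 0] -> [0, 0, 0, 0, 0]
row 4: [64, 0, 64, 8, 0] -> [128, 8, 0, 0, 0]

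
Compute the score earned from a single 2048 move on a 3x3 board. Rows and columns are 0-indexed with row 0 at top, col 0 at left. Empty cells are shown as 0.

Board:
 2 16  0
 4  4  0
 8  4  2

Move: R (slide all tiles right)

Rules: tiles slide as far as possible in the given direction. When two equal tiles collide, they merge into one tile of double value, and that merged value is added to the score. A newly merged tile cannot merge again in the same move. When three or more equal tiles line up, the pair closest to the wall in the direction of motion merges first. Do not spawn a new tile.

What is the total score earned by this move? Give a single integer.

Slide right:
row 0: [2, 16, 0] -> [0, 2, 16]  score +0 (running 0)
row 1: [4, 4, 0] -> [0, 0, 8]  score +8 (running 8)
row 2: [8, 4, 2] -> [8, 4, 2]  score +0 (running 8)
Board after move:
 0  2 16
 0  0  8
 8  4  2

Answer: 8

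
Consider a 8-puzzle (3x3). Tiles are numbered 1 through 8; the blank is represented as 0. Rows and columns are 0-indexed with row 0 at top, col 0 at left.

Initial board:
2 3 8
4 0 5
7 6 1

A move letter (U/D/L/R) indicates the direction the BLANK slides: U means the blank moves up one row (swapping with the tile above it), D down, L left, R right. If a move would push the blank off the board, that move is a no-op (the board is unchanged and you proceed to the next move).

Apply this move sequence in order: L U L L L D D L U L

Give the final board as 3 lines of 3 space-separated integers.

Answer: 2 3 8
0 4 5
7 6 1

Derivation:
After move 1 (L):
2 3 8
0 4 5
7 6 1

After move 2 (U):
0 3 8
2 4 5
7 6 1

After move 3 (L):
0 3 8
2 4 5
7 6 1

After move 4 (L):
0 3 8
2 4 5
7 6 1

After move 5 (L):
0 3 8
2 4 5
7 6 1

After move 6 (D):
2 3 8
0 4 5
7 6 1

After move 7 (D):
2 3 8
7 4 5
0 6 1

After move 8 (L):
2 3 8
7 4 5
0 6 1

After move 9 (U):
2 3 8
0 4 5
7 6 1

After move 10 (L):
2 3 8
0 4 5
7 6 1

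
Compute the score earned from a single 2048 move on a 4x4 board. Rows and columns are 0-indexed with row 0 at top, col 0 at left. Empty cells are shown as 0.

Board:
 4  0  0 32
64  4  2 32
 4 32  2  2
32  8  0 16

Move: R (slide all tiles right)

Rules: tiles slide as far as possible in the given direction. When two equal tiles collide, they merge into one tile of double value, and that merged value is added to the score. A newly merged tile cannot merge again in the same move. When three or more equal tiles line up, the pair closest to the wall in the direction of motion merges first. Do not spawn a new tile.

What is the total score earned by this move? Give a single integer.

Slide right:
row 0: [4, 0, 0, 32] -> [0, 0, 4, 32]  score +0 (running 0)
row 1: [64, 4, 2, 32] -> [64, 4, 2, 32]  score +0 (running 0)
row 2: [4, 32, 2, 2] -> [0, 4, 32, 4]  score +4 (running 4)
row 3: [32, 8, 0, 16] -> [0, 32, 8, 16]  score +0 (running 4)
Board after move:
 0  0  4 32
64  4  2 32
 0  4 32  4
 0 32  8 16

Answer: 4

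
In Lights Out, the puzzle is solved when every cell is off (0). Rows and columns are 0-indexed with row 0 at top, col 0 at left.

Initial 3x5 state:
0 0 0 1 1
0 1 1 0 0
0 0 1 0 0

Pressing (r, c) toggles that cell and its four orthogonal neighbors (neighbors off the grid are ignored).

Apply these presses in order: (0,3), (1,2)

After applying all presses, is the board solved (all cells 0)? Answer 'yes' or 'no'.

After press 1 at (0,3):
0 0 1 0 0
0 1 1 1 0
0 0 1 0 0

After press 2 at (1,2):
0 0 0 0 0
0 0 0 0 0
0 0 0 0 0

Lights still on: 0

Answer: yes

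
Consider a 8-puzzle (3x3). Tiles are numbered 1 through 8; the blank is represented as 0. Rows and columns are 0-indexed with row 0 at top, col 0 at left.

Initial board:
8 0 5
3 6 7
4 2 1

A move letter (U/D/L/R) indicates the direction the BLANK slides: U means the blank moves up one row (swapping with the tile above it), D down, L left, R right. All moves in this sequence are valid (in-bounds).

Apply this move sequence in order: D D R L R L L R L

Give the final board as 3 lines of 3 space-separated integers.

After move 1 (D):
8 6 5
3 0 7
4 2 1

After move 2 (D):
8 6 5
3 2 7
4 0 1

After move 3 (R):
8 6 5
3 2 7
4 1 0

After move 4 (L):
8 6 5
3 2 7
4 0 1

After move 5 (R):
8 6 5
3 2 7
4 1 0

After move 6 (L):
8 6 5
3 2 7
4 0 1

After move 7 (L):
8 6 5
3 2 7
0 4 1

After move 8 (R):
8 6 5
3 2 7
4 0 1

After move 9 (L):
8 6 5
3 2 7
0 4 1

Answer: 8 6 5
3 2 7
0 4 1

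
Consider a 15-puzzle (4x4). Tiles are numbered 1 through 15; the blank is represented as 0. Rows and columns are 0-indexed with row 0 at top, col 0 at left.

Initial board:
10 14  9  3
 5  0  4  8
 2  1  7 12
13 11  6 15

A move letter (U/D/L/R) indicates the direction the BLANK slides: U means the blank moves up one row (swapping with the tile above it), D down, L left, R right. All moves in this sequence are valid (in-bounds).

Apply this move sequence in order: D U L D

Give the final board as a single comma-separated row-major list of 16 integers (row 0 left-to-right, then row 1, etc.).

Answer: 10, 14, 9, 3, 2, 5, 4, 8, 0, 1, 7, 12, 13, 11, 6, 15

Derivation:
After move 1 (D):
10 14  9  3
 5  1  4  8
 2  0  7 12
13 11  6 15

After move 2 (U):
10 14  9  3
 5  0  4  8
 2  1  7 12
13 11  6 15

After move 3 (L):
10 14  9  3
 0  5  4  8
 2  1  7 12
13 11  6 15

After move 4 (D):
10 14  9  3
 2  5  4  8
 0  1  7 12
13 11  6 15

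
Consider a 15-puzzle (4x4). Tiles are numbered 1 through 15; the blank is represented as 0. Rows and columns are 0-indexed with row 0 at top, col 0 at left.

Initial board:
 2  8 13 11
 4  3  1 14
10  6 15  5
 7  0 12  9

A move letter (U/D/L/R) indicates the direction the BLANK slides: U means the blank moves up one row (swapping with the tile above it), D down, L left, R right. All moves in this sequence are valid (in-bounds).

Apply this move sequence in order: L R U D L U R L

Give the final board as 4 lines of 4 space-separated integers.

Answer:  2  8 13 11
 4  3  1 14
 0  6 15  5
10  7 12  9

Derivation:
After move 1 (L):
 2  8 13 11
 4  3  1 14
10  6 15  5
 0  7 12  9

After move 2 (R):
 2  8 13 11
 4  3  1 14
10  6 15  5
 7  0 12  9

After move 3 (U):
 2  8 13 11
 4  3  1 14
10  0 15  5
 7  6 12  9

After move 4 (D):
 2  8 13 11
 4  3  1 14
10  6 15  5
 7  0 12  9

After move 5 (L):
 2  8 13 11
 4  3  1 14
10  6 15  5
 0  7 12  9

After move 6 (U):
 2  8 13 11
 4  3  1 14
 0  6 15  5
10  7 12  9

After move 7 (R):
 2  8 13 11
 4  3  1 14
 6  0 15  5
10  7 12  9

After move 8 (L):
 2  8 13 11
 4  3  1 14
 0  6 15  5
10  7 12  9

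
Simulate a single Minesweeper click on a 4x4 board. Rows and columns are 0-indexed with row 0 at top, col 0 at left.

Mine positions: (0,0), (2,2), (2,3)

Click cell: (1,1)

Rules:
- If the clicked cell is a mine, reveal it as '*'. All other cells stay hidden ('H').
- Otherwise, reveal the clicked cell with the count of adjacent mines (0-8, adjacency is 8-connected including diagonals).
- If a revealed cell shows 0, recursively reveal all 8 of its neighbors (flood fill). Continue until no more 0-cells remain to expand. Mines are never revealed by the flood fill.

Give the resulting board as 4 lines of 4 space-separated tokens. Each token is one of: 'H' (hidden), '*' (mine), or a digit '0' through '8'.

H H H H
H 2 H H
H H H H
H H H H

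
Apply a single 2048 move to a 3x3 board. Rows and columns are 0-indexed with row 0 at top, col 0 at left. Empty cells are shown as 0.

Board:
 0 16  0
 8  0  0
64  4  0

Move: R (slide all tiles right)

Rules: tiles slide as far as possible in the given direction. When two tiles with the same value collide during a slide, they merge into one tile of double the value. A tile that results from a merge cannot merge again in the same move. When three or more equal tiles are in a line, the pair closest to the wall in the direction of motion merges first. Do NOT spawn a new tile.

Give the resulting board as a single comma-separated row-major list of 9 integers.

Slide right:
row 0: [0, 16, 0] -> [0, 0, 16]
row 1: [8, 0, 0] -> [0, 0, 8]
row 2: [64, 4, 0] -> [0, 64, 4]

Answer: 0, 0, 16, 0, 0, 8, 0, 64, 4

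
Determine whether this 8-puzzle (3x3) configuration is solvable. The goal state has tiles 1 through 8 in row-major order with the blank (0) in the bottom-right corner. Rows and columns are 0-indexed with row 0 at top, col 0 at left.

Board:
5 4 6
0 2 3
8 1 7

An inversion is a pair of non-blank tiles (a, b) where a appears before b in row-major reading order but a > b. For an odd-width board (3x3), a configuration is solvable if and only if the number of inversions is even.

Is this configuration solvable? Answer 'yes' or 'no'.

Inversions (pairs i<j in row-major order where tile[i] > tile[j] > 0): 14
14 is even, so the puzzle is solvable.

Answer: yes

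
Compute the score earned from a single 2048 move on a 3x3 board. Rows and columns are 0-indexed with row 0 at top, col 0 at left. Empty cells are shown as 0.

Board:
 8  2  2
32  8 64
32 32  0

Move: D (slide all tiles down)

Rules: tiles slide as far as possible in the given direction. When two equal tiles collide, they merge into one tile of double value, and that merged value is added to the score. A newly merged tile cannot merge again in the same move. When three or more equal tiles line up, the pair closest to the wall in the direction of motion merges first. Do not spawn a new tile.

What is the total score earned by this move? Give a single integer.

Answer: 64

Derivation:
Slide down:
col 0: [8, 32, 32] -> [0, 8, 64]  score +64 (running 64)
col 1: [2, 8, 32] -> [2, 8, 32]  score +0 (running 64)
col 2: [2, 64, 0] -> [0, 2, 64]  score +0 (running 64)
Board after move:
 0  2  0
 8  8  2
64 32 64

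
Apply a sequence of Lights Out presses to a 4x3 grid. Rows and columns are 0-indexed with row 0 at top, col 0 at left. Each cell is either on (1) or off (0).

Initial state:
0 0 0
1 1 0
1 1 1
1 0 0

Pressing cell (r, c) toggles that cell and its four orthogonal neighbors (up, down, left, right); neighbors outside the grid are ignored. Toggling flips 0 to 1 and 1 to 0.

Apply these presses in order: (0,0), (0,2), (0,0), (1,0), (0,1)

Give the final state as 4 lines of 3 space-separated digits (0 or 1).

After press 1 at (0,0):
1 1 0
0 1 0
1 1 1
1 0 0

After press 2 at (0,2):
1 0 1
0 1 1
1 1 1
1 0 0

After press 3 at (0,0):
0 1 1
1 1 1
1 1 1
1 0 0

After press 4 at (1,0):
1 1 1
0 0 1
0 1 1
1 0 0

After press 5 at (0,1):
0 0 0
0 1 1
0 1 1
1 0 0

Answer: 0 0 0
0 1 1
0 1 1
1 0 0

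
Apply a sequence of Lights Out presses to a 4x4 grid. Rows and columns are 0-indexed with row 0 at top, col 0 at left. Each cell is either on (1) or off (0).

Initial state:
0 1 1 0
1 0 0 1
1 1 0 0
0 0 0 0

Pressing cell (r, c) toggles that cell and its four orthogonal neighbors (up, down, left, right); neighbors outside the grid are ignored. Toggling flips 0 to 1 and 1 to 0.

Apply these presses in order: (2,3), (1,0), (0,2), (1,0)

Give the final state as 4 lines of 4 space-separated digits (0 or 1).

Answer: 0 0 0 1
1 0 1 0
1 1 1 1
0 0 0 1

Derivation:
After press 1 at (2,3):
0 1 1 0
1 0 0 0
1 1 1 1
0 0 0 1

After press 2 at (1,0):
1 1 1 0
0 1 0 0
0 1 1 1
0 0 0 1

After press 3 at (0,2):
1 0 0 1
0 1 1 0
0 1 1 1
0 0 0 1

After press 4 at (1,0):
0 0 0 1
1 0 1 0
1 1 1 1
0 0 0 1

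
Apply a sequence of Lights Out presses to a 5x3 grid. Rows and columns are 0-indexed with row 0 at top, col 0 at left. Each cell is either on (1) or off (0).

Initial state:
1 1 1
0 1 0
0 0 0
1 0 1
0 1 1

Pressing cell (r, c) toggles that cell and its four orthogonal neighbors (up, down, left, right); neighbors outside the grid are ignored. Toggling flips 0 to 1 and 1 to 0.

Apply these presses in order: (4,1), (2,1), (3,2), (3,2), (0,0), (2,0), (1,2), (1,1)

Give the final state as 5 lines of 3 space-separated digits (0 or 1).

After press 1 at (4,1):
1 1 1
0 1 0
0 0 0
1 1 1
1 0 0

After press 2 at (2,1):
1 1 1
0 0 0
1 1 1
1 0 1
1 0 0

After press 3 at (3,2):
1 1 1
0 0 0
1 1 0
1 1 0
1 0 1

After press 4 at (3,2):
1 1 1
0 0 0
1 1 1
1 0 1
1 0 0

After press 5 at (0,0):
0 0 1
1 0 0
1 1 1
1 0 1
1 0 0

After press 6 at (2,0):
0 0 1
0 0 0
0 0 1
0 0 1
1 0 0

After press 7 at (1,2):
0 0 0
0 1 1
0 0 0
0 0 1
1 0 0

After press 8 at (1,1):
0 1 0
1 0 0
0 1 0
0 0 1
1 0 0

Answer: 0 1 0
1 0 0
0 1 0
0 0 1
1 0 0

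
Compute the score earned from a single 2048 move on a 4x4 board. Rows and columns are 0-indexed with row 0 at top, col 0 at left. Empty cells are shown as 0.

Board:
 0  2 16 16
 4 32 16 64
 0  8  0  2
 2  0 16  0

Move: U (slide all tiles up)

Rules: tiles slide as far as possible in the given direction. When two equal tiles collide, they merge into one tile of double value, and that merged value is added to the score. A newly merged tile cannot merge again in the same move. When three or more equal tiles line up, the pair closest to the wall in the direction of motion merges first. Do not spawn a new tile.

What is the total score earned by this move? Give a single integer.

Slide up:
col 0: [0, 4, 0, 2] -> [4, 2, 0, 0]  score +0 (running 0)
col 1: [2, 32, 8, 0] -> [2, 32, 8, 0]  score +0 (running 0)
col 2: [16, 16, 0, 16] -> [32, 16, 0, 0]  score +32 (running 32)
col 3: [16, 64, 2, 0] -> [16, 64, 2, 0]  score +0 (running 32)
Board after move:
 4  2 32 16
 2 32 16 64
 0  8  0  2
 0  0  0  0

Answer: 32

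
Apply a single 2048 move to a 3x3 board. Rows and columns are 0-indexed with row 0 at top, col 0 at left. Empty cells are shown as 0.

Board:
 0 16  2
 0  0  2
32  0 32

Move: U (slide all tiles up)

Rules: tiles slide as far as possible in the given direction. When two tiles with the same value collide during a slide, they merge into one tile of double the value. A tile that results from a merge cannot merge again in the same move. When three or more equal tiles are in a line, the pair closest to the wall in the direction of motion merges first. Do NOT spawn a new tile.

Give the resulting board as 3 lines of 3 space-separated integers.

Answer: 32 16  4
 0  0 32
 0  0  0

Derivation:
Slide up:
col 0: [0, 0, 32] -> [32, 0, 0]
col 1: [16, 0, 0] -> [16, 0, 0]
col 2: [2, 2, 32] -> [4, 32, 0]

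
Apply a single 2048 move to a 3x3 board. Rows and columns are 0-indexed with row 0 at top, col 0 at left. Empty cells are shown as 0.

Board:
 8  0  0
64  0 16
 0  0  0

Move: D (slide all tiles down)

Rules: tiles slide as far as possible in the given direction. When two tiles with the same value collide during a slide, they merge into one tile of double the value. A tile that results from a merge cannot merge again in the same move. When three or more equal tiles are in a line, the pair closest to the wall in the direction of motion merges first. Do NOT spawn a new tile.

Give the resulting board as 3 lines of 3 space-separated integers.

Answer:  0  0  0
 8  0  0
64  0 16

Derivation:
Slide down:
col 0: [8, 64, 0] -> [0, 8, 64]
col 1: [0, 0, 0] -> [0, 0, 0]
col 2: [0, 16, 0] -> [0, 0, 16]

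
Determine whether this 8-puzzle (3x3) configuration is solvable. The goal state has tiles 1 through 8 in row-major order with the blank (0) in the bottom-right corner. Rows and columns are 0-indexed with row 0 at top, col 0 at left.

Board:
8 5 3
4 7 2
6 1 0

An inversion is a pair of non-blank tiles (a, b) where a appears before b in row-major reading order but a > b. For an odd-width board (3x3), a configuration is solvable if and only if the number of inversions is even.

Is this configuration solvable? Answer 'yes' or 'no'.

Answer: yes

Derivation:
Inversions (pairs i<j in row-major order where tile[i] > tile[j] > 0): 20
20 is even, so the puzzle is solvable.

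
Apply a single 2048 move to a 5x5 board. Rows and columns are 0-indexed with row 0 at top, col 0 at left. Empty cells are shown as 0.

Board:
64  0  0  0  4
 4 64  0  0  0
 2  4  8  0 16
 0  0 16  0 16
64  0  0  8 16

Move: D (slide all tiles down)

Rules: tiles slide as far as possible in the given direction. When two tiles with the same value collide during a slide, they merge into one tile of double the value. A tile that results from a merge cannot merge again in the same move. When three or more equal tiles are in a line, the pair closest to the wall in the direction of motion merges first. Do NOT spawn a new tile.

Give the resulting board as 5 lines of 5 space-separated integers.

Slide down:
col 0: [64, 4, 2, 0, 64] -> [0, 64, 4, 2, 64]
col 1: [0, 64, 4, 0, 0] -> [0, 0, 0, 64, 4]
col 2: [0, 0, 8, 16, 0] -> [0, 0, 0, 8, 16]
col 3: [0, 0, 0, 0, 8] -> [0, 0, 0, 0, 8]
col 4: [4, 0, 16, 16, 16] -> [0, 0, 4, 16, 32]

Answer:  0  0  0  0  0
64  0  0  0  0
 4  0  0  0  4
 2 64  8  0 16
64  4 16  8 32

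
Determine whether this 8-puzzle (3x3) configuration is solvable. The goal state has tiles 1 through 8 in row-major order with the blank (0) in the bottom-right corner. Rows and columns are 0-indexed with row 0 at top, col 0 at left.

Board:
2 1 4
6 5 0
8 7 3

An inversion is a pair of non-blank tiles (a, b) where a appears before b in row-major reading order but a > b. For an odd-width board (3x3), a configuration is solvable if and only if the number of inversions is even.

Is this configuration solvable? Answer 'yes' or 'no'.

Answer: yes

Derivation:
Inversions (pairs i<j in row-major order where tile[i] > tile[j] > 0): 8
8 is even, so the puzzle is solvable.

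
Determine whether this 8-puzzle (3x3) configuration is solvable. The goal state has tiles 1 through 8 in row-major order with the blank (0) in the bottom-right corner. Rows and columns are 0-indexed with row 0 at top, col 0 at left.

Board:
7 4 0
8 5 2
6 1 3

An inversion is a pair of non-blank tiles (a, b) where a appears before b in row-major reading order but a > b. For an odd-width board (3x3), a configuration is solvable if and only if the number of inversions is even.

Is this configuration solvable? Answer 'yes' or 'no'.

Answer: yes

Derivation:
Inversions (pairs i<j in row-major order where tile[i] > tile[j] > 0): 20
20 is even, so the puzzle is solvable.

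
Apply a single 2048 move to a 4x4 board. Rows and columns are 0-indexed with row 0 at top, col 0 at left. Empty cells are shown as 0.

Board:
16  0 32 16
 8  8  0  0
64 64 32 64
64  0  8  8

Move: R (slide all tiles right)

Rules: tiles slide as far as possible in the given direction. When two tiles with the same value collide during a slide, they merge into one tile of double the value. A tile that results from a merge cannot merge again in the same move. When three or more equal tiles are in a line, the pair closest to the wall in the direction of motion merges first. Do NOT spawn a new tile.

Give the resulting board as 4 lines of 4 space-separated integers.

Answer:   0  16  32  16
  0   0   0  16
  0 128  32  64
  0   0  64  16

Derivation:
Slide right:
row 0: [16, 0, 32, 16] -> [0, 16, 32, 16]
row 1: [8, 8, 0, 0] -> [0, 0, 0, 16]
row 2: [64, 64, 32, 64] -> [0, 128, 32, 64]
row 3: [64, 0, 8, 8] -> [0, 0, 64, 16]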